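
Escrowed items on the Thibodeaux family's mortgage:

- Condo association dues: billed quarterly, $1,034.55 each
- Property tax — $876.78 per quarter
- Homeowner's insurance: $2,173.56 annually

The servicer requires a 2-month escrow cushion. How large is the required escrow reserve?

$1,636.48

Condo association dues — $1,034.55 × 4 = $4,138.20
Property tax — $876.78 × 4 = $3,507.12
Homeowner's insurance — $2,173.56
Combined annual = $4,138.20 + $3,507.12 + $2,173.56 = $9,818.88
Monthly escrow = $9,818.88 ÷ 12 = $818.24
Cushion = 2 × $818.24 = $1,636.48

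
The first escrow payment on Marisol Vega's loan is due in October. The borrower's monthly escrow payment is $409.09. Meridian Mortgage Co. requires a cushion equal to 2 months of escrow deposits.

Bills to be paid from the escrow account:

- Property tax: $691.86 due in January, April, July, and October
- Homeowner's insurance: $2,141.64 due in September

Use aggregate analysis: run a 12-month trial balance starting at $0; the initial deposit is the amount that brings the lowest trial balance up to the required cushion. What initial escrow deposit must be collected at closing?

$1,100.95

Cushion = 2 × $409.09 = $818.18
Trial balance (start $0, +$409.09 each month, − disbursements):
  Oct: +$409.09 − $691.86 → -$282.77
  Nov: +$409.09 → $126.32
  Dec: +$409.09 → $535.41
  Jan: +$409.09 − $691.86 → $252.64
  Feb: +$409.09 → $661.73
  Mar: +$409.09 → $1,070.82
  Apr: +$409.09 − $691.86 → $788.05
  May: +$409.09 → $1,197.14
  Jun: +$409.09 → $1,606.23
  Jul: +$409.09 − $691.86 → $1,323.46
  Aug: +$409.09 → $1,732.55
  Sep: +$409.09 − $2,141.64 → $0.00
Lowest trial balance = -$282.77 (Oct)
Initial deposit = cushion − low point = $818.18 − (-$282.77) = $1,100.95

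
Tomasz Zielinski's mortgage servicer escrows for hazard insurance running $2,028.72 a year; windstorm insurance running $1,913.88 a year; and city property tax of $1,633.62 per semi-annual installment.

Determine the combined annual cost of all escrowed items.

$7,209.84

Hazard insurance: $2,028.72 annually
Windstorm insurance: $1,913.88 annually
City property tax: $1,633.62 × 2 = $3,267.24 annually
Combined annual = $7,209.84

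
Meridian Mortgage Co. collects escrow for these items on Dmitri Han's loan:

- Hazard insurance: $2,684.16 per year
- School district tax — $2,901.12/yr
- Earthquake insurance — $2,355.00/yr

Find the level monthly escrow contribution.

$661.69

Hazard insurance = $2,684.16 per year
School district tax = $2,901.12 per year
Earthquake insurance = $2,355.00 per year
Combined annual = $2,684.16 + $2,901.12 + $2,355.00 = $7,940.28
Monthly escrow = $7,940.28 / 12 = $661.69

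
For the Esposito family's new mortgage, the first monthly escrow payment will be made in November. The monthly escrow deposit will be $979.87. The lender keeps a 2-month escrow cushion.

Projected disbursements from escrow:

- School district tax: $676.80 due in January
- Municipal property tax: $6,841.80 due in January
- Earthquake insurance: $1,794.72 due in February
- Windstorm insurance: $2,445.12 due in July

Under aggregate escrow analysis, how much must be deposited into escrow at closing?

Cushion = 2 × $979.87 = $1,959.74
Trial balance (start $0, +$979.87 each month, − disbursements):
  Nov: +$979.87 → $979.87
  Dec: +$979.87 → $1,959.74
  Jan: +$979.87 − $7,518.60 → -$4,578.99
  Feb: +$979.87 − $1,794.72 → -$5,393.84
  Mar: +$979.87 → -$4,413.97
  Apr: +$979.87 → -$3,434.10
  May: +$979.87 → -$2,454.23
  Jun: +$979.87 → -$1,474.36
  Jul: +$979.87 − $2,445.12 → -$2,939.61
  Aug: +$979.87 → -$1,959.74
  Sep: +$979.87 → -$979.87
  Oct: +$979.87 → $0.00
Lowest trial balance = -$5,393.84 (Feb)
Initial deposit = cushion − low point = $1,959.74 − (-$5,393.84) = $7,353.58

$7,353.58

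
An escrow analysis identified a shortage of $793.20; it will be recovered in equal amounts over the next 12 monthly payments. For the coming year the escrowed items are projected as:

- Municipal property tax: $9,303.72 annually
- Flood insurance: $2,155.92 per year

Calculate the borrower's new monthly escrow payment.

$1,021.07

Municipal property tax: $9,303.72 annually
Flood insurance: $2,155.92 annually
Annual escrow total = $11,459.64
Monthly escrow = $11,459.64 / 12 = $954.97
Monthly shortage recovery: $793.20 / 12 = $66.10
Adjusted monthly = $954.97 + $66.10 = $1,021.07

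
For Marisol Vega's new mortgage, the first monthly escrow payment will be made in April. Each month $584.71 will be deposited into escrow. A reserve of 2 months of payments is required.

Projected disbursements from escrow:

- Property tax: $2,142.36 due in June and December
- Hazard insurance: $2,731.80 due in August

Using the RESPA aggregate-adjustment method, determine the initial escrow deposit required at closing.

$3,120.03

Cushion = 2 × $584.71 = $1,169.42
Trial balance (start $0, +$584.71 each month, − disbursements):
  Apr: +$584.71 → $584.71
  May: +$584.71 → $1,169.42
  Jun: +$584.71 − $2,142.36 → -$388.23
  Jul: +$584.71 → $196.48
  Aug: +$584.71 − $2,731.80 → -$1,950.61
  Sep: +$584.71 → -$1,365.90
  Oct: +$584.71 → -$781.19
  Nov: +$584.71 → -$196.48
  Dec: +$584.71 − $2,142.36 → -$1,754.13
  Jan: +$584.71 → -$1,169.42
  Feb: +$584.71 → -$584.71
  Mar: +$584.71 → $0.00
Lowest trial balance = -$1,950.61 (Aug)
Initial deposit = cushion − low point = $1,169.42 − (-$1,950.61) = $3,120.03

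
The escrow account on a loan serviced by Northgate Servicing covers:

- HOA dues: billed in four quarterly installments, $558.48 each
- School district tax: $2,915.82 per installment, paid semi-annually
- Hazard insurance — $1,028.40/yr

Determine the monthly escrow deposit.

HOA dues — $558.48 × 4 = $2,233.92 annually
School district tax — $2,915.82 × 2 = $5,831.64 annually
Hazard insurance — $1,028.40 annually
Yearly total = $2,233.92 + $5,831.64 + $1,028.40 = $9,093.96
Monthly = $9,093.96 ÷ 12 = $757.83

$757.83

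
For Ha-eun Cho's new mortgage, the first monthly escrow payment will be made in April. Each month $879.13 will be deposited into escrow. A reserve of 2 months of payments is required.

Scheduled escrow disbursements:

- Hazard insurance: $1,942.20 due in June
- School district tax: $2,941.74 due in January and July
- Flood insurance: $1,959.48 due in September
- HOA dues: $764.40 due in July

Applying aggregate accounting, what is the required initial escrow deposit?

Cushion = 2 × $879.13 = $1,758.26
Trial balance (start $0, +$879.13 each month, − disbursements):
  Apr: +$879.13 → $879.13
  May: +$879.13 → $1,758.26
  Jun: +$879.13 − $1,942.20 → $695.19
  Jul: +$879.13 − $3,706.14 → -$2,131.82
  Aug: +$879.13 → -$1,252.69
  Sep: +$879.13 − $1,959.48 → -$2,333.04
  Oct: +$879.13 → -$1,453.91
  Nov: +$879.13 → -$574.78
  Dec: +$879.13 → $304.35
  Jan: +$879.13 − $2,941.74 → -$1,758.26
  Feb: +$879.13 → -$879.13
  Mar: +$879.13 → $0.00
Lowest trial balance = -$2,333.04 (Sep)
Initial deposit = cushion − low point = $1,758.26 − (-$2,333.04) = $4,091.30

$4,091.30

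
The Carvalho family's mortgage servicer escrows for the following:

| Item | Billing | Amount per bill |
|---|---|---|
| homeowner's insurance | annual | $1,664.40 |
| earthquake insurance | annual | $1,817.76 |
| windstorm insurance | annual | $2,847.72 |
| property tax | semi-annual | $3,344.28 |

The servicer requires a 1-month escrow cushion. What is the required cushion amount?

Homeowner's insurance: $1,664.40 annually
Earthquake insurance: $1,817.76 annually
Windstorm insurance: $2,847.72 annually
Property tax: $3,344.28 × 2 = $6,688.56 annually
Total per year = $13,018.44
Per month = $13,018.44 ÷ 12 = $1,084.87
Required cushion = 1 × $1,084.87 = $1,084.87

$1,084.87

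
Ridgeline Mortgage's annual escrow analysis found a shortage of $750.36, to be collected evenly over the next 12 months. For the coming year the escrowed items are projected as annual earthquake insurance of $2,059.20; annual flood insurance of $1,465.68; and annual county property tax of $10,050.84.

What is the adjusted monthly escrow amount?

Earthquake insurance = $2,059.20
Flood insurance = $1,465.68
County property tax = $10,050.84
Annual escrow total = $2,059.20 + $1,465.68 + $10,050.84 = $13,575.72
Monthly escrow = $13,575.72 ÷ 12 = $1,131.31
Shortage spread = $750.36 ÷ 12 = $62.53/mo
Adjusted monthly = $1,131.31 + $62.53 = $1,193.84

$1,193.84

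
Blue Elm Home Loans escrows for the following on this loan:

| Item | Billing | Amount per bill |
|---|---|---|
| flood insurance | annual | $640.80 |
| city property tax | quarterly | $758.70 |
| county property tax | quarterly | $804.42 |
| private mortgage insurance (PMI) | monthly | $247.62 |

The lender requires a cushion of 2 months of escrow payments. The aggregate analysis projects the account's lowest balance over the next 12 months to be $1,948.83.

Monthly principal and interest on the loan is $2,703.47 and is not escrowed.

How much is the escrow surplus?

Flood insurance: $640.80/yr
City property tax: $758.70 × 4 = $3,034.80/yr
County property tax: $804.42 × 4 = $3,217.68/yr
Private mortgage insurance (PMI): $247.62 × 12 = $2,971.44/yr
Yearly total = $640.80 + $3,034.80 + $3,217.68 + $2,971.44 = $9,864.72
Monthly = $9,864.72 ÷ 12 = $822.06
Cushion = 2 × $822.06 = $1,644.12
Excess over cushion: $1,948.83 − $1,644.12 = $304.71

$304.71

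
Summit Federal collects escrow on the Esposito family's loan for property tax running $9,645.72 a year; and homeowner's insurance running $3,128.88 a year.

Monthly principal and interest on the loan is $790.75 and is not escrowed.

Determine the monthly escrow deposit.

$1,064.55

Property tax: $9,645.72/yr
Homeowner's insurance: $3,128.88/yr
Total per year = $9,645.72 + $3,128.88 = $12,774.60
Per month = $12,774.60 / 12 = $1,064.55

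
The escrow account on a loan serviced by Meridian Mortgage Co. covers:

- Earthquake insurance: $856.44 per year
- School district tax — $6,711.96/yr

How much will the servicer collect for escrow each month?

$630.70

Earthquake insurance = $856.44
School district tax = $6,711.96
Annual escrow total = $7,568.40
Base monthly escrow = $7,568.40 ÷ 12 = $630.70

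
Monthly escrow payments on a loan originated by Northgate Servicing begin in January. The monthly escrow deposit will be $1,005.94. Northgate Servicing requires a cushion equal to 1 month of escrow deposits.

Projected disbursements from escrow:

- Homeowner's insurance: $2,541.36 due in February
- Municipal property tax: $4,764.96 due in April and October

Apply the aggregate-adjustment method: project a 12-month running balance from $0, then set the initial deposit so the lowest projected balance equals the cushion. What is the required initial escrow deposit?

Cushion = 1 × $1,005.94 = $1,005.94
Trial balance (start $0, +$1,005.94 each month, − disbursements):
  Jan: +$1,005.94 → $1,005.94
  Feb: +$1,005.94 − $2,541.36 → -$529.48
  Mar: +$1,005.94 → $476.46
  Apr: +$1,005.94 − $4,764.96 → -$3,282.56
  May: +$1,005.94 → -$2,276.62
  Jun: +$1,005.94 → -$1,270.68
  Jul: +$1,005.94 → -$264.74
  Aug: +$1,005.94 → $741.20
  Sep: +$1,005.94 → $1,747.14
  Oct: +$1,005.94 − $4,764.96 → -$2,011.88
  Nov: +$1,005.94 → -$1,005.94
  Dec: +$1,005.94 → $0.00
Lowest trial balance = -$3,282.56 (Apr)
Initial deposit = cushion − low point = $1,005.94 − (-$3,282.56) = $4,288.50

$4,288.50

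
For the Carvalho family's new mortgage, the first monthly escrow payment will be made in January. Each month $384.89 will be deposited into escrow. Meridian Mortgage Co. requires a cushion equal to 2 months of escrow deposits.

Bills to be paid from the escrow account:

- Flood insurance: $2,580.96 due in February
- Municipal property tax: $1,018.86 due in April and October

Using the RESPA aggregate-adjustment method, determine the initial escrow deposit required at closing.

$2,830.04

Cushion = 2 × $384.89 = $769.78
Trial balance (start $0, +$384.89 each month, − disbursements):
  Jan: +$384.89 → $384.89
  Feb: +$384.89 − $2,580.96 → -$1,811.18
  Mar: +$384.89 → -$1,426.29
  Apr: +$384.89 − $1,018.86 → -$2,060.26
  May: +$384.89 → -$1,675.37
  Jun: +$384.89 → -$1,290.48
  Jul: +$384.89 → -$905.59
  Aug: +$384.89 → -$520.70
  Sep: +$384.89 → -$135.81
  Oct: +$384.89 − $1,018.86 → -$769.78
  Nov: +$384.89 → -$384.89
  Dec: +$384.89 → $0.00
Lowest trial balance = -$2,060.26 (Apr)
Initial deposit = cushion − low point = $769.78 − (-$2,060.26) = $2,830.04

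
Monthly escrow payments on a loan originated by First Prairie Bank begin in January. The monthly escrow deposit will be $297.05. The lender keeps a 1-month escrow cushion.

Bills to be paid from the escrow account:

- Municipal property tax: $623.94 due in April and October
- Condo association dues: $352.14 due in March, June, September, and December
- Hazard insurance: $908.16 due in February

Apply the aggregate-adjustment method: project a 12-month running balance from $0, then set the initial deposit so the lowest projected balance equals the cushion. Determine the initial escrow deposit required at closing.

$993.09

Cushion = 1 × $297.05 = $297.05
Trial balance (start $0, +$297.05 each month, − disbursements):
  Jan: +$297.05 → $297.05
  Feb: +$297.05 − $908.16 → -$314.06
  Mar: +$297.05 − $352.14 → -$369.15
  Apr: +$297.05 − $623.94 → -$696.04
  May: +$297.05 → -$398.99
  Jun: +$297.05 − $352.14 → -$454.08
  Jul: +$297.05 → -$157.03
  Aug: +$297.05 → $140.02
  Sep: +$297.05 − $352.14 → $84.93
  Oct: +$297.05 − $623.94 → -$241.96
  Nov: +$297.05 → $55.09
  Dec: +$297.05 − $352.14 → $0.00
Lowest trial balance = -$696.04 (Apr)
Initial deposit = cushion − low point = $297.05 − (-$696.04) = $993.09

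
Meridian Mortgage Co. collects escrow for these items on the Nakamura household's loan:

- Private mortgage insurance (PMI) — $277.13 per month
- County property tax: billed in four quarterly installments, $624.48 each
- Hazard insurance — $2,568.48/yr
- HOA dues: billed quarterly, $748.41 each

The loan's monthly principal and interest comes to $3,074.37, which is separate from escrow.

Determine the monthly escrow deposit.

Private mortgage insurance (PMI) — $277.13 × 12 = $3,325.56 annually
County property tax — $624.48 × 4 = $2,497.92 annually
Hazard insurance — $2,568.48 annually
HOA dues — $748.41 × 4 = $2,993.64 annually
Total annual escrow = $3,325.56 + $2,497.92 + $2,568.48 + $2,993.64 = $11,385.60
Monthly escrow = $11,385.60 / 12 = $948.80

$948.80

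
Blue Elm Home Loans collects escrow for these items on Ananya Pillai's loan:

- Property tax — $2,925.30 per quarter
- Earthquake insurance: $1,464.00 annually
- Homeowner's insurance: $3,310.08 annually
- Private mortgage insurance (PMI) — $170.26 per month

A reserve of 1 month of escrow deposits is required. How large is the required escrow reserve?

Property tax = $2,925.30 × 4 = $11,701.20 per year
Earthquake insurance = $1,464.00 per year
Homeowner's insurance = $3,310.08 per year
Private mortgage insurance (PMI) = $170.26 × 12 = $2,043.12 per year
Total annual escrow = $18,518.40
Monthly escrow = $18,518.40 ÷ 12 = $1,543.20
Cushion = 1 × $1,543.20 = $1,543.20

$1,543.20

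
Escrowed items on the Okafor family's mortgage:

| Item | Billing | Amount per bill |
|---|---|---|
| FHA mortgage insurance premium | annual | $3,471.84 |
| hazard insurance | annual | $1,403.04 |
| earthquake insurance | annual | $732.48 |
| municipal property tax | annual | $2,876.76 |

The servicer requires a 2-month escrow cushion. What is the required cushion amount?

$1,414.02

FHA mortgage insurance premium: $3,471.84 per year
Hazard insurance: $1,403.04 per year
Earthquake insurance: $732.48 per year
Municipal property tax: $2,876.76 per year
Total annual escrow = $8,484.12
Monthly escrow = $8,484.12 / 12 = $707.01
Required cushion = 2 × $707.01 = $1,414.02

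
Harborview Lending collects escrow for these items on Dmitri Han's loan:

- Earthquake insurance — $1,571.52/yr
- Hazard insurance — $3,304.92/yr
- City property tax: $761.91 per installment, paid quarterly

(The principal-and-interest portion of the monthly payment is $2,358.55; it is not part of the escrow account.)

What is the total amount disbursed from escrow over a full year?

$7,924.08

Earthquake insurance — $1,571.52 per year
Hazard insurance — $3,304.92 per year
City property tax — $761.91 × 4 = $3,047.64 per year
Annual escrow total = $7,924.08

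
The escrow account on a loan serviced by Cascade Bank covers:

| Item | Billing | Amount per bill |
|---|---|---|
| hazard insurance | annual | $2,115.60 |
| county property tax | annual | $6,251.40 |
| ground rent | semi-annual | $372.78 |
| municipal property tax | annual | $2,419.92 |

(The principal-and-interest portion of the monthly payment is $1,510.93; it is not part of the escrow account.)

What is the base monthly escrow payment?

Hazard insurance = $2,115.60/yr
County property tax = $6,251.40/yr
Ground rent = $372.78 × 2 = $745.56/yr
Municipal property tax = $2,419.92/yr
Annual escrow total = $11,532.48
Per month = $11,532.48 ÷ 12 = $961.04

$961.04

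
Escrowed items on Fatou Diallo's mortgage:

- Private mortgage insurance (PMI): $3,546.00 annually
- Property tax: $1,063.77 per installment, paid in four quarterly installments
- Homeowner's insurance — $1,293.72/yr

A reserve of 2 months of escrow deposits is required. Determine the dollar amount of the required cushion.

Private mortgage insurance (PMI): $3,546.00/yr
Property tax: $1,063.77 × 4 = $4,255.08/yr
Homeowner's insurance: $1,293.72/yr
Annual escrow total = $9,094.80
Per month = $9,094.80 / 12 = $757.90
Cushion = 2 × $757.90 = $1,515.80

$1,515.80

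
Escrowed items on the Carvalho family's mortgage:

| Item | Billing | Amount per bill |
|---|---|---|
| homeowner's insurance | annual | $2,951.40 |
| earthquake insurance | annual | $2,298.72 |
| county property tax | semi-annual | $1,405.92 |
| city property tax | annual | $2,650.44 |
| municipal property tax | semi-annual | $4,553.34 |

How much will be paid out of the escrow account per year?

Homeowner's insurance: $2,951.40 annually
Earthquake insurance: $2,298.72 annually
County property tax: $1,405.92 × 2 = $2,811.84 annually
City property tax: $2,650.44 annually
Municipal property tax: $4,553.34 × 2 = $9,106.68 annually
Total per year = $2,951.40 + $2,298.72 + $2,811.84 + $2,650.44 + $9,106.68 = $19,819.08

$19,819.08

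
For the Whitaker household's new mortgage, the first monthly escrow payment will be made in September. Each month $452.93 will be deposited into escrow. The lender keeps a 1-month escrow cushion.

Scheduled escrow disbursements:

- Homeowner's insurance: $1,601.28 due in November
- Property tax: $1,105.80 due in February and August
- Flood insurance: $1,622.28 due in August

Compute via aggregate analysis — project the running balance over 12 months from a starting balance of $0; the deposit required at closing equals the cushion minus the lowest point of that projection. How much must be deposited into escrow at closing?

Cushion = 1 × $452.93 = $452.93
Trial balance (start $0, +$452.93 each month, − disbursements):
  Sep: +$452.93 → $452.93
  Oct: +$452.93 → $905.86
  Nov: +$452.93 − $1,601.28 → -$242.49
  Dec: +$452.93 → $210.44
  Jan: +$452.93 → $663.37
  Feb: +$452.93 − $1,105.80 → $10.50
  Mar: +$452.93 → $463.43
  Apr: +$452.93 → $916.36
  May: +$452.93 → $1,369.29
  Jun: +$452.93 → $1,822.22
  Jul: +$452.93 → $2,275.15
  Aug: +$452.93 − $2,728.08 → $0.00
Lowest trial balance = -$242.49 (Nov)
Initial deposit = cushion − low point = $452.93 − (-$242.49) = $695.42

$695.42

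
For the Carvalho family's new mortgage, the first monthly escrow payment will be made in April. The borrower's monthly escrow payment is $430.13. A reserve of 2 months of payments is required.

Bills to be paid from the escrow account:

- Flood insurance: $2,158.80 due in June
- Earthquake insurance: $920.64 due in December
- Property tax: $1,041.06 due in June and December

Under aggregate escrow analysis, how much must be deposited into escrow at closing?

Cushion = 2 × $430.13 = $860.26
Trial balance (start $0, +$430.13 each month, − disbursements):
  Apr: +$430.13 → $430.13
  May: +$430.13 → $860.26
  Jun: +$430.13 − $3,199.86 → -$1,909.47
  Jul: +$430.13 → -$1,479.34
  Aug: +$430.13 → -$1,049.21
  Sep: +$430.13 → -$619.08
  Oct: +$430.13 → -$188.95
  Nov: +$430.13 → $241.18
  Dec: +$430.13 − $1,961.70 → -$1,290.39
  Jan: +$430.13 → -$860.26
  Feb: +$430.13 → -$430.13
  Mar: +$430.13 → $0.00
Lowest trial balance = -$1,909.47 (Jun)
Initial deposit = cushion − low point = $860.26 − (-$1,909.47) = $2,769.73

$2,769.73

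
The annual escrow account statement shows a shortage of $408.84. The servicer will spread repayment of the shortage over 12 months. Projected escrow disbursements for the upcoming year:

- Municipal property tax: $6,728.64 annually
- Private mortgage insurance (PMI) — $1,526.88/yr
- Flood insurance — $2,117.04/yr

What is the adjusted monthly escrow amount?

$898.45

Municipal property tax = $6,728.64 per year
Private mortgage insurance (PMI) = $1,526.88 per year
Flood insurance = $2,117.04 per year
Yearly total = $6,728.64 + $1,526.88 + $2,117.04 = $10,372.56
Monthly = $10,372.56 ÷ 12 = $864.38
Shortage spread = $408.84 / 12 = $34.07/mo
New monthly escrow = $864.38 + $34.07 = $898.45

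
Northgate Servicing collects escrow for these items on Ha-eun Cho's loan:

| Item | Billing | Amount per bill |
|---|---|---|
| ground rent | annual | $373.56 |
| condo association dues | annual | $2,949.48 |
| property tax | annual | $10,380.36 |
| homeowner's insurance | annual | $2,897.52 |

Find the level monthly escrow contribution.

Ground rent = $373.56
Condo association dues = $2,949.48
Property tax = $10,380.36
Homeowner's insurance = $2,897.52
Total per year = $373.56 + $2,949.48 + $10,380.36 + $2,897.52 = $16,600.92
Per month = $16,600.92 ÷ 12 = $1,383.41

$1,383.41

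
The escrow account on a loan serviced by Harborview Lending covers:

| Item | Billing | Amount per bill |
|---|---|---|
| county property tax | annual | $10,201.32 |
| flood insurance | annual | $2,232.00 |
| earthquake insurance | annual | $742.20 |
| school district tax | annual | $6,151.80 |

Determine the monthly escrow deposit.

$1,610.61

County property tax — $10,201.32/yr
Flood insurance — $2,232.00/yr
Earthquake insurance — $742.20/yr
School district tax — $6,151.80/yr
Combined annual = $10,201.32 + $2,232.00 + $742.20 + $6,151.80 = $19,327.32
Monthly escrow = $19,327.32 ÷ 12 = $1,610.61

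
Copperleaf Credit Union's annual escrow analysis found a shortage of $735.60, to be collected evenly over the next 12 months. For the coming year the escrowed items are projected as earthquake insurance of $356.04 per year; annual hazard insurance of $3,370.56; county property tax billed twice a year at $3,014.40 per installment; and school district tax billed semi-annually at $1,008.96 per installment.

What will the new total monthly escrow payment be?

Earthquake insurance = $356.04/yr
Hazard insurance = $3,370.56/yr
County property tax = $3,014.40 × 2 = $6,028.80/yr
School district tax = $1,008.96 × 2 = $2,017.92/yr
Yearly total = $11,773.32
Per month = $11,773.32 ÷ 12 = $981.11
Shortage spread = $735.60 ÷ 12 = $61.30/mo
New monthly escrow = $981.11 + $61.30 = $1,042.41

$1,042.41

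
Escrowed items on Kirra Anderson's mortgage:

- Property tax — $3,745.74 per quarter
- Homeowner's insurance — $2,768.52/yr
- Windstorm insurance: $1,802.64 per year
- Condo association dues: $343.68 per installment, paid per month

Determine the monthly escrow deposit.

$1,973.19

Property tax: $3,745.74 × 4 = $14,982.96/yr
Homeowner's insurance: $2,768.52/yr
Windstorm insurance: $1,802.64/yr
Condo association dues: $343.68 × 12 = $4,124.16/yr
Annual escrow total = $14,982.96 + $2,768.52 + $1,802.64 + $4,124.16 = $23,678.28
Monthly escrow = $23,678.28 / 12 = $1,973.19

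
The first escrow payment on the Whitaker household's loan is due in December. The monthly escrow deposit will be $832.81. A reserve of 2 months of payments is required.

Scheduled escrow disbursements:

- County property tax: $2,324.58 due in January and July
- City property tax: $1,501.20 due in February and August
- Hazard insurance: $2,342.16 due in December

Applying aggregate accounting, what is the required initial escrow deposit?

$5,335.13

Cushion = 2 × $832.81 = $1,665.62
Trial balance (start $0, +$832.81 each month, − disbursements):
  Dec: +$832.81 − $2,342.16 → -$1,509.35
  Jan: +$832.81 − $2,324.58 → -$3,001.12
  Feb: +$832.81 − $1,501.20 → -$3,669.51
  Mar: +$832.81 → -$2,836.70
  Apr: +$832.81 → -$2,003.89
  May: +$832.81 → -$1,171.08
  Jun: +$832.81 → -$338.27
  Jul: +$832.81 − $2,324.58 → -$1,830.04
  Aug: +$832.81 − $1,501.20 → -$2,498.43
  Sep: +$832.81 → -$1,665.62
  Oct: +$832.81 → -$832.81
  Nov: +$832.81 → $0.00
Lowest trial balance = -$3,669.51 (Feb)
Initial deposit = cushion − low point = $1,665.62 − (-$3,669.51) = $5,335.13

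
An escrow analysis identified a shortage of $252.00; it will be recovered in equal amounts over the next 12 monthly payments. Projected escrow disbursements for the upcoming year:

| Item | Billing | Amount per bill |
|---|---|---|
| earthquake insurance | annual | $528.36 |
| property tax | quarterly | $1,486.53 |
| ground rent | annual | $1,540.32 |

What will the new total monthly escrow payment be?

Earthquake insurance — $528.36 per year
Property tax — $1,486.53 × 4 = $5,946.12 per year
Ground rent — $1,540.32 per year
Total per year = $528.36 + $5,946.12 + $1,540.32 = $8,014.80
Monthly = $8,014.80 ÷ 12 = $667.90
Monthly shortage recovery: $252.00 ÷ 12 = $21.00
Adjusted monthly = $667.90 + $21.00 = $688.90

$688.90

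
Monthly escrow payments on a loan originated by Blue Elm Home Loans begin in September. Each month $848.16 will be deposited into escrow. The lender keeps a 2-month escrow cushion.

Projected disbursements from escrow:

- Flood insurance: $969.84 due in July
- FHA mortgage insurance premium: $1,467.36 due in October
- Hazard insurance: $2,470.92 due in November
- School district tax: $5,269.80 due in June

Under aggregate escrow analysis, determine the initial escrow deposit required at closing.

Cushion = 2 × $848.16 = $1,696.32
Trial balance (start $0, +$848.16 each month, − disbursements):
  Sep: +$848.16 → $848.16
  Oct: +$848.16 − $1,467.36 → $228.96
  Nov: +$848.16 − $2,470.92 → -$1,393.80
  Dec: +$848.16 → -$545.64
  Jan: +$848.16 → $302.52
  Feb: +$848.16 → $1,150.68
  Mar: +$848.16 → $1,998.84
  Apr: +$848.16 → $2,847.00
  May: +$848.16 → $3,695.16
  Jun: +$848.16 − $5,269.80 → -$726.48
  Jul: +$848.16 − $969.84 → -$848.16
  Aug: +$848.16 → $0.00
Lowest trial balance = -$1,393.80 (Nov)
Initial deposit = cushion − low point = $1,696.32 − (-$1,393.80) = $3,090.12

$3,090.12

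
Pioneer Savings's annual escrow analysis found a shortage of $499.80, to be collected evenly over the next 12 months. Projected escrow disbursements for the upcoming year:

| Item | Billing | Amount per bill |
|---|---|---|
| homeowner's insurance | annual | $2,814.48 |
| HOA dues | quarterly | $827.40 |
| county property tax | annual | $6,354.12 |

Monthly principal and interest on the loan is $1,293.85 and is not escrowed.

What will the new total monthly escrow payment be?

Homeowner's insurance — $2,814.48 per year
HOA dues — $827.40 × 4 = $3,309.60 per year
County property tax — $6,354.12 per year
Yearly total = $2,814.48 + $3,309.60 + $6,354.12 = $12,478.20
Base monthly escrow = $12,478.20 / 12 = $1,039.85
Shortage per month = $499.80 / 12 = $41.65
New monthly escrow = $1,039.85 + $41.65 = $1,081.50

$1,081.50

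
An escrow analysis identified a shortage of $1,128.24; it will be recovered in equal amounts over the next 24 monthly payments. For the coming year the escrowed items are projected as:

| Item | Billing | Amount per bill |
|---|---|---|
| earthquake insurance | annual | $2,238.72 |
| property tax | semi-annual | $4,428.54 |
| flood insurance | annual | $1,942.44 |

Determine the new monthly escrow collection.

Earthquake insurance — $2,238.72 per year
Property tax — $4,428.54 × 2 = $8,857.08 per year
Flood insurance — $1,942.44 per year
Yearly total = $13,038.24
Monthly = $13,038.24 ÷ 12 = $1,086.52
Shortage per month = $1,128.24 / 24 = $47.01
New monthly escrow = $1,086.52 + $47.01 = $1,133.53

$1,133.53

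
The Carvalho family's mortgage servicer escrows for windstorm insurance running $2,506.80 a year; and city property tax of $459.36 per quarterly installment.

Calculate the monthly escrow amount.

$362.02

Windstorm insurance: $2,506.80
City property tax: $459.36 × 4 = $1,837.44
Total annual escrow = $2,506.80 + $1,837.44 = $4,344.24
Monthly = $4,344.24 / 12 = $362.02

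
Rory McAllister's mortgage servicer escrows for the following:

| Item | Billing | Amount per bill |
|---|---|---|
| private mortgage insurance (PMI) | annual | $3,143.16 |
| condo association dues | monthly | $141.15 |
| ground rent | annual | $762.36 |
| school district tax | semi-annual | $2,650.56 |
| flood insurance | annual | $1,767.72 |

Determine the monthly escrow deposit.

Private mortgage insurance (PMI) = $3,143.16
Condo association dues = $141.15 × 12 = $1,693.80
Ground rent = $762.36
School district tax = $2,650.56 × 2 = $5,301.12
Flood insurance = $1,767.72
Combined annual = $3,143.16 + $1,693.80 + $762.36 + $5,301.12 + $1,767.72 = $12,668.16
Monthly = $12,668.16 / 12 = $1,055.68

$1,055.68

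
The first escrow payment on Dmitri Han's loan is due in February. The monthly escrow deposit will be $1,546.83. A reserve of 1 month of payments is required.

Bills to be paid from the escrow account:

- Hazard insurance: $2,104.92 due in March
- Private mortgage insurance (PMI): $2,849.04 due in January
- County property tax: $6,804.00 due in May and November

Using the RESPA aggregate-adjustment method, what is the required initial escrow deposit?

$4,268.43

Cushion = 1 × $1,546.83 = $1,546.83
Trial balance (start $0, +$1,546.83 each month, − disbursements):
  Feb: +$1,546.83 → $1,546.83
  Mar: +$1,546.83 − $2,104.92 → $988.74
  Apr: +$1,546.83 → $2,535.57
  May: +$1,546.83 − $6,804.00 → -$2,721.60
  Jun: +$1,546.83 → -$1,174.77
  Jul: +$1,546.83 → $372.06
  Aug: +$1,546.83 → $1,918.89
  Sep: +$1,546.83 → $3,465.72
  Oct: +$1,546.83 → $5,012.55
  Nov: +$1,546.83 − $6,804.00 → -$244.62
  Dec: +$1,546.83 → $1,302.21
  Jan: +$1,546.83 − $2,849.04 → $0.00
Lowest trial balance = -$2,721.60 (May)
Initial deposit = cushion − low point = $1,546.83 − (-$2,721.60) = $4,268.43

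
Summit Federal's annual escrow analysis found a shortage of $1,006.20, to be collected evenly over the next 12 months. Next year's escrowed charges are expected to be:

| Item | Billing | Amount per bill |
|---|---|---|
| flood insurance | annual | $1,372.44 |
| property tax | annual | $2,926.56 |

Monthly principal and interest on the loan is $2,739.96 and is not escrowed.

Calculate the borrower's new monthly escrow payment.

Flood insurance: $1,372.44/yr
Property tax: $2,926.56/yr
Total per year = $4,299.00
Monthly = $4,299.00 / 12 = $358.25
Shortage spread = $1,006.20 / 12 = $83.85/mo
Adjusted monthly = $358.25 + $83.85 = $442.10

$442.10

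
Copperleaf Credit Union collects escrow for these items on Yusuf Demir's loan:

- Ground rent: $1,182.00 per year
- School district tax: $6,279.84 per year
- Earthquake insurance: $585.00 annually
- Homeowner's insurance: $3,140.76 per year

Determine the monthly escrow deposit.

Ground rent = $1,182.00
School district tax = $6,279.84
Earthquake insurance = $585.00
Homeowner's insurance = $3,140.76
Combined annual = $1,182.00 + $6,279.84 + $585.00 + $3,140.76 = $11,187.60
Per month = $11,187.60 / 12 = $932.30

$932.30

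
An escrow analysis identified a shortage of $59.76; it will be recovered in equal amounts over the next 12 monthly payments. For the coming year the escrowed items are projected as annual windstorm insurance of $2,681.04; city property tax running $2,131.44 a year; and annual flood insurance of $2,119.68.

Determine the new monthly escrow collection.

$582.66

Windstorm insurance: $2,681.04 per year
City property tax: $2,131.44 per year
Flood insurance: $2,119.68 per year
Total annual escrow = $6,932.16
Per month = $6,932.16 / 12 = $577.68
Monthly shortage recovery: $59.76 ÷ 12 = $4.98
Adjusted monthly = $577.68 + $4.98 = $582.66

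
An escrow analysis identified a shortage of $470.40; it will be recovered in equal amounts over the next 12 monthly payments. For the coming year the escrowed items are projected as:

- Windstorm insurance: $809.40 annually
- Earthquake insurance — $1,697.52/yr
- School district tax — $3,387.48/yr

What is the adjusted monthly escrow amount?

$530.40

Windstorm insurance = $809.40 annually
Earthquake insurance = $1,697.52 annually
School district tax = $3,387.48 annually
Total annual escrow = $809.40 + $1,697.52 + $3,387.48 = $5,894.40
Base monthly escrow = $5,894.40 / 12 = $491.20
Shortage spread = $470.40 ÷ 12 = $39.20/mo
New monthly escrow = $491.20 + $39.20 = $530.40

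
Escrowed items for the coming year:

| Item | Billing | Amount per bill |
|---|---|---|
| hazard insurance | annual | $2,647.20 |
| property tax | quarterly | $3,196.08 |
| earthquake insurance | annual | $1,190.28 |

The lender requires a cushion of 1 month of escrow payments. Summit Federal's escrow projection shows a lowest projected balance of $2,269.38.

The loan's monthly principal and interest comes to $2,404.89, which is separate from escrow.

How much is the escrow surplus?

Hazard insurance — $2,647.20/yr
Property tax — $3,196.08 × 4 = $12,784.32/yr
Earthquake insurance — $1,190.28/yr
Combined annual = $2,647.20 + $12,784.32 + $1,190.28 = $16,621.80
Monthly escrow = $16,621.80 / 12 = $1,385.15
Required cushion = 1 × $1,385.15 = $1,385.15
Excess over cushion: $2,269.38 − $1,385.15 = $884.23

$884.23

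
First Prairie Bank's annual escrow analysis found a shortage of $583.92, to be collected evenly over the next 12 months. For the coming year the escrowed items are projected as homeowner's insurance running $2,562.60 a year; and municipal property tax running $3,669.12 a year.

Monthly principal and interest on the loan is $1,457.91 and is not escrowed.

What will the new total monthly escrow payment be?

Homeowner's insurance: $2,562.60/yr
Municipal property tax: $3,669.12/yr
Total annual escrow = $6,231.72
Per month = $6,231.72 / 12 = $519.31
Shortage spread = $583.92 / 12 = $48.66/mo
Adjusted monthly = $519.31 + $48.66 = $567.97

$567.97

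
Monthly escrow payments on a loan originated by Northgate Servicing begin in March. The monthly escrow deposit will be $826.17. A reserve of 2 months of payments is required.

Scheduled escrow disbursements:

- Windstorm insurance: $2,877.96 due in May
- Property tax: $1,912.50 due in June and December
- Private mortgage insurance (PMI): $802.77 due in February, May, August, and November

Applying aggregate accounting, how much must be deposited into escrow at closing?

$3,940.89

Cushion = 2 × $826.17 = $1,652.34
Trial balance (start $0, +$826.17 each month, − disbursements):
  Mar: +$826.17 → $826.17
  Apr: +$826.17 → $1,652.34
  May: +$826.17 − $3,680.73 → -$1,202.22
  Jun: +$826.17 − $1,912.50 → -$2,288.55
  Jul: +$826.17 → -$1,462.38
  Aug: +$826.17 − $802.77 → -$1,438.98
  Sep: +$826.17 → -$612.81
  Oct: +$826.17 → $213.36
  Nov: +$826.17 − $802.77 → $236.76
  Dec: +$826.17 − $1,912.50 → -$849.57
  Jan: +$826.17 → -$23.40
  Feb: +$826.17 − $802.77 → $0.00
Lowest trial balance = -$2,288.55 (Jun)
Initial deposit = cushion − low point = $1,652.34 − (-$2,288.55) = $3,940.89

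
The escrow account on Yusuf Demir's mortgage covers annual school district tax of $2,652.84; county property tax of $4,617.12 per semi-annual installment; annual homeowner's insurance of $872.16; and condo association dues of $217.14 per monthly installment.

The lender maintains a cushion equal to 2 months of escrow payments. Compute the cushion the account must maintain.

School district tax — $2,652.84 annually
County property tax — $4,617.12 × 2 = $9,234.24 annually
Homeowner's insurance — $872.16 annually
Condo association dues — $217.14 × 12 = $2,605.68 annually
Total per year = $15,364.92
Per month = $15,364.92 ÷ 12 = $1,280.41
Required cushion = 2 × $1,280.41 = $2,560.82

$2,560.82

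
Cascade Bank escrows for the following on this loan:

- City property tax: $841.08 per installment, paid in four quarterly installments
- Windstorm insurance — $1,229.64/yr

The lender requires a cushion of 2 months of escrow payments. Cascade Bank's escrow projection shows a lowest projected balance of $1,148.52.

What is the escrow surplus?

City property tax = $841.08 × 4 = $3,364.32/yr
Windstorm insurance = $1,229.64/yr
Total annual escrow = $3,364.32 + $1,229.64 = $4,593.96
Base monthly escrow = $4,593.96 / 12 = $382.83
Required reserve = 2 × $382.83 = $765.66
Excess over cushion: $1,148.52 − $765.66 = $382.86

$382.86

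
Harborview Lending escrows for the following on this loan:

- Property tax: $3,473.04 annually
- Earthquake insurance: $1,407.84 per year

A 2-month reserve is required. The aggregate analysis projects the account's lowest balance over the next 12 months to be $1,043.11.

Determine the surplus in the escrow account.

$229.63

Property tax = $3,473.04 per year
Earthquake insurance = $1,407.84 per year
Combined annual = $3,473.04 + $1,407.84 = $4,880.88
Monthly escrow = $4,880.88 / 12 = $406.74
Cushion = 2 × $406.74 = $813.48
Surplus = $1,043.11 − $813.48 = $229.63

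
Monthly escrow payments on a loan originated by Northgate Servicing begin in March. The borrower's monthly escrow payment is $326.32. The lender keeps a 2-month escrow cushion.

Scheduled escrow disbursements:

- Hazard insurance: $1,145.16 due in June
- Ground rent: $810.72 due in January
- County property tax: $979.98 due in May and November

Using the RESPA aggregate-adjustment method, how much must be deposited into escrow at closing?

Cushion = 2 × $326.32 = $652.64
Trial balance (start $0, +$326.32 each month, − disbursements):
  Mar: +$326.32 → $326.32
  Apr: +$326.32 → $652.64
  May: +$326.32 − $979.98 → -$1.02
  Jun: +$326.32 − $1,145.16 → -$819.86
  Jul: +$326.32 → -$493.54
  Aug: +$326.32 → -$167.22
  Sep: +$326.32 → $159.10
  Oct: +$326.32 → $485.42
  Nov: +$326.32 − $979.98 → -$168.24
  Dec: +$326.32 → $158.08
  Jan: +$326.32 − $810.72 → -$326.32
  Feb: +$326.32 → $0.00
Lowest trial balance = -$819.86 (Jun)
Initial deposit = cushion − low point = $652.64 − (-$819.86) = $1,472.50

$1,472.50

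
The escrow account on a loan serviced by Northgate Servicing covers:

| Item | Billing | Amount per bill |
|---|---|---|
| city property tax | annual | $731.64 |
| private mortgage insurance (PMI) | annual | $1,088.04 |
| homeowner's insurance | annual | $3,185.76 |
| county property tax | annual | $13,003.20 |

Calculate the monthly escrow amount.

City property tax — $731.64
Private mortgage insurance (PMI) — $1,088.04
Homeowner's insurance — $3,185.76
County property tax — $13,003.20
Yearly total = $731.64 + $1,088.04 + $3,185.76 + $13,003.20 = $18,008.64
Base monthly escrow = $18,008.64 / 12 = $1,500.72

$1,500.72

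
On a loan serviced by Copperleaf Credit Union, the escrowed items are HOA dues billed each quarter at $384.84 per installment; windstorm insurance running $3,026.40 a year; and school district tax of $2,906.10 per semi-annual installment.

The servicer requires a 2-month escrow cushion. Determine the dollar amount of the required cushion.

$1,729.66

HOA dues: $384.84 × 4 = $1,539.36/yr
Windstorm insurance: $3,026.40/yr
School district tax: $2,906.10 × 2 = $5,812.20/yr
Combined annual = $10,377.96
Base monthly escrow = $10,377.96 ÷ 12 = $864.83
Reserve = 2 × $864.83 = $1,729.66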